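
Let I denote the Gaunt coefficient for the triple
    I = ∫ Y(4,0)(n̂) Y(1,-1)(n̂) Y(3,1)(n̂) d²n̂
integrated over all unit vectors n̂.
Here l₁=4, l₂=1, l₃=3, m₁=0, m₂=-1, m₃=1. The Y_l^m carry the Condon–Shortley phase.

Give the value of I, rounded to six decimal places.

0.150786

Checks pass: Σm=0; 8 even; l₃=3∈[3,5].
(2·4+1)(2·1+1)(2·3+1) = 189
Δ: 2! 6! 0! / 9! → 1/252
sum: t=1:−1/36 = -1/36
3j²(4 1 3; 0 0 0) = Δ·Π!·Σ² = 4/63  (sign +1)
sum: t=0:+1/96 = 1/96
3j²(4 1 3; 0 -1 1) = Δ·Π!·Σ² = 1/42  (sign +1)
combine: 4πI² = 189·4/63·1/42 = 2/7
take √, sign +1: I = 0.15078601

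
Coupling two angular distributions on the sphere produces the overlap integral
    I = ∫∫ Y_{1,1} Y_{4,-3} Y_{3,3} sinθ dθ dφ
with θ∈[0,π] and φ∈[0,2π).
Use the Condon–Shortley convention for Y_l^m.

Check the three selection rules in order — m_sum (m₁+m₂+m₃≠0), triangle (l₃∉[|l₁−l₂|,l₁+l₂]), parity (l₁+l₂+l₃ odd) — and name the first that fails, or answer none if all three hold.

Σmᵢ = 1  ✗
l₃∈[|l₁−l₂|,l₁+l₂]=[3,5], have l₃=3
Σlᵢ = 8 ⇒ even

m_sum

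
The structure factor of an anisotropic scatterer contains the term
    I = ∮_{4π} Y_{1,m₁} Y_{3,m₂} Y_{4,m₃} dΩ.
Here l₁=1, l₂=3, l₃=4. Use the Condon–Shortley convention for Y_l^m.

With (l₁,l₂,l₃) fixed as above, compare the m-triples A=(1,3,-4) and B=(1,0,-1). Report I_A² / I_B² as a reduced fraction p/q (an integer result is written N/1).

14/5

Shared (l₁,l₂,l₃)=(1,3,4): N and (l;000)² cancel in I_A²/I_B².
A: Δ = 0!·2!·6!/9! = 1/252; Racah Σ t=0..0: t=0:+1/1440 = 1/1440; ⇒ 3j(1 3 4; 1 3 -4)² = 1/9, sgn +1
B: Δ = 0!·2!·6!/9! = 1/252; Racah Σ t=0..0: t=0:+1/72 = 1/72; ⇒ 3j(1 3 4; 1 0 -1)² = 5/126, sgn -1
I_A²/I_B² = (1/9)/(5/126) = 14/5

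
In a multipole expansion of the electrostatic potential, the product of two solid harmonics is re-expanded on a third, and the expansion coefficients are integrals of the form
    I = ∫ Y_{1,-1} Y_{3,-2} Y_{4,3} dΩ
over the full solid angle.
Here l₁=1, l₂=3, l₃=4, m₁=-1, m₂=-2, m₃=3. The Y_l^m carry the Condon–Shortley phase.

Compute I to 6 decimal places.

-0.282095

m-sum 0 ✓  L=8 even ✓  2≤4≤4 ✓
Π(2lᵢ+1) = 3×7×9 = 189
triangle coeff Δ(1,3,4) = 1/252
Σ_t [0,0]: t=0:+1/36 = 1/36
(3j)²=4/63 [(1 3 4; 0 0 0)], sign=+1
Σ_t [0,0]: t=0:+1/240 = 1/240
(3j)²=1/12 [(1 3 4; -1 -2 3)], sign=-1
⇒ 4πI² = 1/1
I = (-1)√(1/1/(4π)) = -0.28209479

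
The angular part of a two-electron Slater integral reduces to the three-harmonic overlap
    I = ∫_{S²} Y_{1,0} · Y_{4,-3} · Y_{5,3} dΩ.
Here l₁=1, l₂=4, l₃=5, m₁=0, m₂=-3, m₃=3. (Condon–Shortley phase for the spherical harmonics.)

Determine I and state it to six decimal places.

-0.196426

m-sum 0 ✓  L=10 even ✓  3≤5≤5 ✓
Π(2lᵢ+1) = 3×9×11 = 297
triangle coeff Δ(1,4,5) = 1/495
Σ_t [0,0]: t=0:+1/576 = 1/576
(3j)²=5/99 [(1 4 5; 0 0 0)], sign=-1
Σ_t [0,0]: t=0:+1/5040 = 1/5040
(3j)²=16/495 [(1 4 5; 0 -3 3)], sign=+1
⇒ 4πI² = 16/33
I = (-1)√(16/33/(4π)) = -0.19642560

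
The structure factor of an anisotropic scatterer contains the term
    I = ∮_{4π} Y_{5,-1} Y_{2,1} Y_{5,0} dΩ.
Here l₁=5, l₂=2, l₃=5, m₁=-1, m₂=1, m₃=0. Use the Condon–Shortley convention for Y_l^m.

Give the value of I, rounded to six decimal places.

Checks pass: Σm=0; 12 even; l₃=5∈[3,7].
(2·5+1)(2·2+1)(2·5+1) = 605
Δ: 2! 8! 2! / 13! → 1/38610
sum: t=0:+1/2880 t=1:−1/576 t=2:+1/2880 = -1/960
3j²(5 2 5; 0 0 0) = Δ·Π!·Σ² = 10/429  (sign +1)
sum: t=1:−1/1440 t=2:+1/1152 = 1/5760
3j²(5 2 5; -1 1 0) = Δ·Π!·Σ² = 1/858  (sign -1)
combine: 4πI² = 605·10/429·1/858 = 25/1521
take √, sign -1: I = -0.03616600

-0.036166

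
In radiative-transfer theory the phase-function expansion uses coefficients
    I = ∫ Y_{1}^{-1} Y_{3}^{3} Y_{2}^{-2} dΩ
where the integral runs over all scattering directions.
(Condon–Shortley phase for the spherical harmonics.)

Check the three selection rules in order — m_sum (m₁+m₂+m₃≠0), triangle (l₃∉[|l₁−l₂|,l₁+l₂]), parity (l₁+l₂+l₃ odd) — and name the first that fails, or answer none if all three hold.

none

m₁+m₂+m₃ = -1 + 3 − 2 = 0  ✓
triangle: |1−3|=2 ≤ l₃=2 ≤ 1+3=4  ✓
parity: l₁+l₂+l₃ = 6 is even  ✓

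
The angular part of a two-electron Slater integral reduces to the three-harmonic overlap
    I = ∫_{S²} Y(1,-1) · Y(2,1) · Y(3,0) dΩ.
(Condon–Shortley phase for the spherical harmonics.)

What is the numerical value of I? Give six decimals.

0.143048

Checks pass: Σm=0; 6 even; l₃=3∈[1,3].
(2·1+1)(2·2+1)(2·3+1) = 105
Δ: 0! 2! 4! / 7! → 1/105
sum: t=0:+1/4 = 1/4
3j²(1 2 3; 0 0 0) = Δ·Π!·Σ² = 3/35  (sign -1)
sum: t=0:+1/12 = 1/12
3j²(1 2 3; -1 1 0) = Δ·Π!·Σ² = 1/35  (sign -1)
combine: 4πI² = 105·3/35·1/35 = 9/35
take √, sign +1: I = 0.14304817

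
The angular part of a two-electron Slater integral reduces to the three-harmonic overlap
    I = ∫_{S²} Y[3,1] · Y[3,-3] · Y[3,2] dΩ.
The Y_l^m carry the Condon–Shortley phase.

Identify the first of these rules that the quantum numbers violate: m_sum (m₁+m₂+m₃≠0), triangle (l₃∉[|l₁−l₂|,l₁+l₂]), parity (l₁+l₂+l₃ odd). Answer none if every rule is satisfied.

parity

Σmᵢ = 0  ✓
l₃∈[|l₁−l₂|,l₁+l₂]=[0,6], have l₃=3  ✓
Σlᵢ = 9 ⇒ odd  ✗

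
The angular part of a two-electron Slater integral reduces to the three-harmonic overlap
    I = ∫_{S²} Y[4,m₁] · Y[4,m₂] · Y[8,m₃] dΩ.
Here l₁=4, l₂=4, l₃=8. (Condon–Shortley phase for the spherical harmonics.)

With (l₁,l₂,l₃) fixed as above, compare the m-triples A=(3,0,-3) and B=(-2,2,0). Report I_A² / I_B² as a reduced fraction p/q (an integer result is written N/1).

Same 4,4,8: normalisation and zero-m 3j drop out of the ratio.
A: Δ: 0! 8! 8! / 17! → 1/218790; sum: t=0:+1/2903040 = 1/2903040; 3j²(4 4 8; 3 0 -3) = Δ·Π!·Σ² = 5/663  (sign -1)
B: Δ: 0! 8! 8! / 17! → 1/218790; sum: t=0:+1/2073600 = 1/2073600; 3j²(4 4 8; -2 2 0) = Δ·Π!·Σ² = 392/109395  (sign +1)
I_A²/I_B² = (5/663)/(392/109395) = 825/392

825/392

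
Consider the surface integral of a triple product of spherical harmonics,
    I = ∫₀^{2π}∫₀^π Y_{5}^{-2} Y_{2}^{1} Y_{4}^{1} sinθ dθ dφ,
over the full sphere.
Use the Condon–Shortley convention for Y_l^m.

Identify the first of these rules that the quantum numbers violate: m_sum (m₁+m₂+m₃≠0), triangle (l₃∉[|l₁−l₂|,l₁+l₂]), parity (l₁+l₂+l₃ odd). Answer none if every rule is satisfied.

parity

Σmᵢ = 0  ✓
l₃∈[|l₁−l₂|,l₁+l₂]=[3,7], have l₃=4  ✓
Σlᵢ = 11 ⇒ odd  ✗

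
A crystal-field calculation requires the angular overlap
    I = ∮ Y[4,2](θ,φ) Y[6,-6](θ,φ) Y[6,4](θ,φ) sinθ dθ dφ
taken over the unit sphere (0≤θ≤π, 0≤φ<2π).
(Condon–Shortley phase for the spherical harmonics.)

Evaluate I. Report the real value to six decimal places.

Checks pass: Σm=0; 16 even; l₃=6∈[2,10].
(2·4+1)(2·6+1)(2·6+1) = 1521
Δ: 4! 4! 8! / 17! → 1/15315300
sum: t=0:+1/829440 t=1:−1/25920 t=2:+1/9216 t=3:−1/25920 t=4:+1/829440 = 7/207360
3j²(4 6 6; 0 0 0) = Δ·Π!·Σ² = 28/2431  (sign +1)
sum: t=0:+1/3870720 = 1/3870720
3j²(4 6 6; 2 -6 4) = Δ·Π!·Σ² = 135/6188  (sign +1)
combine: 4πI² = 1521·28/2431·135/6188 = 1215/3179
take √, sign +1: I = 0.17439657

0.174397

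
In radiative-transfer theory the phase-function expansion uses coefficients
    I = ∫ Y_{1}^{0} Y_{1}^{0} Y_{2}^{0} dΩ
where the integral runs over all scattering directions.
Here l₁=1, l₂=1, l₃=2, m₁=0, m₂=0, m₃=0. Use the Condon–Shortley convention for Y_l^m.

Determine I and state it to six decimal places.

m-sum 0 ✓  L=4 even ✓  0≤2≤2 ✓
Π(2lᵢ+1) = 3×3×5 = 45
triangle coeff Δ(1,1,2) = 1/30
Σ_t [0,0]: t=0:+1/1 = 1/1
(3j)²=2/15 [(1 1 2; 0 0 0)], sign=+1
(m-triple is (0,0,0) — same symbol as above.)
⇒ 4πI² = 4/5
I = (+1)√(4/5/(4π)) = 0.25231325

0.252313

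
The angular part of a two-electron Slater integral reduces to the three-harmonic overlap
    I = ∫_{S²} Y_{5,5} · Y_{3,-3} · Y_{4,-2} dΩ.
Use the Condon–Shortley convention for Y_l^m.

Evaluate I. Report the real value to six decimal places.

m-sum 0 ✓  L=12 even ✓  2≤4≤8 ✓
Π(2lᵢ+1) = 11×7×9 = 693
triangle coeff Δ(5,3,4) = 1/180180
Σ_t [1,3]: t=1:−1/576 t=2:+1/144 t=3:−1/576 = 1/288
(3j)²=20/1001 [(5 3 4; 0 0 0)], sign=+1
Σ_t [0,0]: t=0:+1/34560 = 1/34560
(3j)²=5/286 [(5 3 4; 5 -3 -2)], sign=+1
⇒ 4πI² = 450/1859
I = (+1)√(450/1859/(4π)) = 0.13879110

0.138791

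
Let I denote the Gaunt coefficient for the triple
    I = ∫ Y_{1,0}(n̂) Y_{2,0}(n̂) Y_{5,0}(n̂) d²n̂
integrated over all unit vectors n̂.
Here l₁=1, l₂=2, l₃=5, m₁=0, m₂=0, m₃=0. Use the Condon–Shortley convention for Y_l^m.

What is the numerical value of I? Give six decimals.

|1−2|≤5≤1+2 violated ⇒ I = 0

0.000000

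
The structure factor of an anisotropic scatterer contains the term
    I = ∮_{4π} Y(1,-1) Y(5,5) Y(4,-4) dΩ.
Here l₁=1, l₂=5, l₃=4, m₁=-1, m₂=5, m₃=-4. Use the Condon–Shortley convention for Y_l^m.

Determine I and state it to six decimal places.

-0.329416

Checks pass: Σm=0; 10 even; l₃=4∈[4,6].
(2·1+1)(2·5+1)(2·4+1) = 297
Δ: 2! 0! 8! / 11! → 1/495
sum: t=1:−1/576 = -1/576
3j²(1 5 4; 0 0 0) = Δ·Π!·Σ² = 5/99  (sign -1)
sum: t=2:+1/80640 = 1/80640
3j²(1 5 4; -1 5 -4) = Δ·Π!·Σ² = 1/11  (sign +1)
combine: 4πI² = 297·5/99·1/11 = 15/11
take √, sign -1: I = -0.32941575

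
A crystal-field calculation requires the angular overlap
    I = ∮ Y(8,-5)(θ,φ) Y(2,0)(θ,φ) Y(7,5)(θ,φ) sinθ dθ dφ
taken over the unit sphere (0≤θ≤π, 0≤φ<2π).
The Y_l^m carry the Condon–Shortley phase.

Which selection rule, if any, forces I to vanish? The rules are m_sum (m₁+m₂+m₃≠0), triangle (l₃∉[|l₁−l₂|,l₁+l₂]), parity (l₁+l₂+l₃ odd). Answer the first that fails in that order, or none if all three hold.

Σmᵢ = 0  ✓
l₃∈[|l₁−l₂|,l₁+l₂]=[6,10], have l₃=7  ✓
Σlᵢ = 17 ⇒ odd  ✗

parity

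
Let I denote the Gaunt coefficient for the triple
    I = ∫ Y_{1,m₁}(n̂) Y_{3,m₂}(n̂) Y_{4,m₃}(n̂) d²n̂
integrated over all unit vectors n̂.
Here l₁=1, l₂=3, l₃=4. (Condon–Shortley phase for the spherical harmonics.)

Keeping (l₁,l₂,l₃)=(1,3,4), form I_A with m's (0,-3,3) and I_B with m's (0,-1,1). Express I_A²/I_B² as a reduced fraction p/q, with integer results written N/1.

7/15

l's match ⇒ only the (l;m) 3-j factors differ between A and B.
A: triangle coeff Δ(1,3,4) = 1/252; Σ_t [0,0]: t=0:+1/720 = 1/720; (3j)²=1/36 [(1 3 4; 0 -3 3)], sign=-1
B: triangle coeff Δ(1,3,4) = 1/252; Σ_t [0,0]: t=0:+1/48 = 1/48; (3j)²=5/84 [(1 3 4; 0 -1 1)], sign=-1
I_A²/I_B² = (1/36)/(5/84) = 7/15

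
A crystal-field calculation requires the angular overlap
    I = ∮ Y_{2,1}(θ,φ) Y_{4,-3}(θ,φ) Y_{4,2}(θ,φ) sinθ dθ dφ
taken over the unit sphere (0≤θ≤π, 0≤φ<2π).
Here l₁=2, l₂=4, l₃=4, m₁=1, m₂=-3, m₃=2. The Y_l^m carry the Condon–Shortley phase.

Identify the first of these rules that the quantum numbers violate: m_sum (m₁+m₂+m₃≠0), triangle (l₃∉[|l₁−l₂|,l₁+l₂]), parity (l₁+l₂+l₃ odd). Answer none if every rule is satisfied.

none

Σmᵢ = 0  ✓
l₃∈[|l₁−l₂|,l₁+l₂]=[2,6], have l₃=4  ✓
Σlᵢ = 10 ⇒ even  ✓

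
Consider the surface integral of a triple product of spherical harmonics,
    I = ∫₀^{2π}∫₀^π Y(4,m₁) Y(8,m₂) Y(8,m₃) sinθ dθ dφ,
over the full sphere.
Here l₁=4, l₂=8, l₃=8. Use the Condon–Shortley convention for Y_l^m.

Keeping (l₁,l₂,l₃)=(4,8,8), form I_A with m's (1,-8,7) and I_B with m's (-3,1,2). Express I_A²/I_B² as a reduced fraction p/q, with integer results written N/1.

845/18

l's match ⇒ only the (l;m) 3-j factors differ between A and B.
A: triangle coeff Δ(4,8,8) = 1/185175900; Σ_t [0,0]: t=0:+1/68976230400 = 1/68976230400; (3j)²=65/2907 [(4 8 8; 1 -8 7)], sign=-1
B: triangle coeff Δ(4,8,8) = 1/185175900; Σ_t [3,4]: t=3:−1/74649600 t=4:+1/87091200 = -1/522547200; (3j)²=2/4199 [(4 8 8; -3 1 2)], sign=-1
I_A²/I_B² = (65/2907)/(2/4199) = 845/18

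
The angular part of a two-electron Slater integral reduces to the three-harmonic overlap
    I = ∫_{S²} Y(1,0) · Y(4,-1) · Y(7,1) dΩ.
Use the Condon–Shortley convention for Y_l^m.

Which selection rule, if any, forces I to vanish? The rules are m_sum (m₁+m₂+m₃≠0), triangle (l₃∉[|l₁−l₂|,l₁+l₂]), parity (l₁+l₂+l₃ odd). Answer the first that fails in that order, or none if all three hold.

triangle

Σmᵢ = 0  ✓
l₃∈[|l₁−l₂|,l₁+l₂]=[3,5], have l₃=7  ✗
Σlᵢ = 12 ⇒ even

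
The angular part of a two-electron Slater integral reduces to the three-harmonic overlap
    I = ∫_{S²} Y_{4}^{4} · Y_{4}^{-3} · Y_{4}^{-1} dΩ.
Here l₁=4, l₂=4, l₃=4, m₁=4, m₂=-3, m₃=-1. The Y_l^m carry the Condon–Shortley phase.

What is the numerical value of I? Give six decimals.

-0.168431

Rules hold: Σm=0, L=12 even, 0≤4≤8.
N = 9·9·9 = 729
Δ = 4!·4!·4!/13! = 1/450450
Racah Σ t=0..4: t=0:+1/13824 t=1:−1/216 t=2:+1/64 t=3:−1/216 t=4:+1/13824 = 5/768
⇒ 3j(4 4 4; 0 0 0)² = 18/1001, sgn +1
Racah Σ t=0..0: t=0:+1/3456 = 1/3456
⇒ 3j(4 4 4; 4 -3 -1)² = 35/1287, sgn -1
4πI² = N·(3j₀)²·(3jₘ)² = 7290/20449
I = -1·√(0.356497/4π) = -0.16843130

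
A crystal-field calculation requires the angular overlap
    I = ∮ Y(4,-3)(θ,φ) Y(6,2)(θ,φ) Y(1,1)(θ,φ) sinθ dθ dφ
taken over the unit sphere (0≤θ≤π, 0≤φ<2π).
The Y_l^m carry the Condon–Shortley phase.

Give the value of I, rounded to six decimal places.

|4−6|≤1≤4+6 violated ⇒ I = 0

0.000000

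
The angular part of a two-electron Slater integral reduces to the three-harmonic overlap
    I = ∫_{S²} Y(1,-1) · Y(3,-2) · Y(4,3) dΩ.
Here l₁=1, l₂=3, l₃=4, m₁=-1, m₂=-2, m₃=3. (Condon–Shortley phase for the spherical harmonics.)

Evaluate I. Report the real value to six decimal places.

Rules hold: Σm=0, L=8 even, 2≤4≤4.
N = 3·7·9 = 189
Δ = 0!·2!·6!/9! = 1/252
Racah Σ t=0..0: t=0:+1/36 = 1/36
⇒ 3j(1 3 4; 0 0 0)² = 4/63, sgn +1
Racah Σ t=0..0: t=0:+1/240 = 1/240
⇒ 3j(1 3 4; -1 -2 3)² = 1/12, sgn -1
4πI² = N·(3j₀)²·(3jₘ)² = 1/1
I = -1·√(1/4π) = -0.28209479

-0.282095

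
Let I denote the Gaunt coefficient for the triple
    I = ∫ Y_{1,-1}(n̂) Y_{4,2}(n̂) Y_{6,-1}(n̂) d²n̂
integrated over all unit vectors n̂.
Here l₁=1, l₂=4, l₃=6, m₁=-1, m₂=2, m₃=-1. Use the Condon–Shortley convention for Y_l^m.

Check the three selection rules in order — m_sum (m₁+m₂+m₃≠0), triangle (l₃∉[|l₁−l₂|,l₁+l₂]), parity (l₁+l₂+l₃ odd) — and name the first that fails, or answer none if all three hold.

azimuthal sum: -1 + 2 − 1 = 0  ✓
3 ≤ 6 ≤ 5 (triangle on l)  ✗
L = 1 + 4 + 6 = 11 (odd)

triangle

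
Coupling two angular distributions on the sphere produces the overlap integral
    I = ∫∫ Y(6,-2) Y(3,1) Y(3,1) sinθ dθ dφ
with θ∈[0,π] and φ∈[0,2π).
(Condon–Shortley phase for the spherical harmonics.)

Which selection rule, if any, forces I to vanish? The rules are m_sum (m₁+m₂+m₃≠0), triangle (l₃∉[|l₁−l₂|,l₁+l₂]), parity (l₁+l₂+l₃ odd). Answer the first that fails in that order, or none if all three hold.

none

m₁+m₂+m₃ = -2 + 1 + 1 = 0  ✓
triangle: |6−3|=3 ≤ l₃=3 ≤ 6+3=9  ✓
parity: l₁+l₂+l₃ = 12 is even  ✓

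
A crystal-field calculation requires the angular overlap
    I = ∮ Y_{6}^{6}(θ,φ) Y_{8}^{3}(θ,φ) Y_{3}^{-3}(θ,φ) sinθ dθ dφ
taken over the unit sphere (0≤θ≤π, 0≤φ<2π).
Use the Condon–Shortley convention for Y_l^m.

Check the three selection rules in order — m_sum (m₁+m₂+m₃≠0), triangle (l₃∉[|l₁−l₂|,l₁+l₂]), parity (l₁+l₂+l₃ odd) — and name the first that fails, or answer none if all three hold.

Σmᵢ = 6  ✗
l₃∈[|l₁−l₂|,l₁+l₂]=[2,14], have l₃=3
Σlᵢ = 17 ⇒ odd

m_sum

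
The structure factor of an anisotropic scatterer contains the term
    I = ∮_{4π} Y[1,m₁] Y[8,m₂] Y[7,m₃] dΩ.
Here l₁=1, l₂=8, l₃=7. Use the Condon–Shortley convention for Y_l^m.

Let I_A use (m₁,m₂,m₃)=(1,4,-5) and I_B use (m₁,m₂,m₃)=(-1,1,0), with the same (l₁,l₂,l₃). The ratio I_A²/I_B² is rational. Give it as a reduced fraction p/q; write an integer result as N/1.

1/6

l's match ⇒ only the (l;m) 3-j factors differ between A and B.
A: triangle coeff Δ(1,8,7) = 1/2040; Σ_t [0,0]: t=0:+1/1916006400 = 1/1916006400; (3j)²=1/340 [(1 8 7; 1 4 -5)], sign=+1
B: triangle coeff Δ(1,8,7) = 1/2040; Σ_t [2,2]: t=2:+1/50803200 = 1/50803200; (3j)²=3/170 [(1 8 7; -1 1 0)], sign=-1
I_A²/I_B² = (1/340)/(3/170) = 1/6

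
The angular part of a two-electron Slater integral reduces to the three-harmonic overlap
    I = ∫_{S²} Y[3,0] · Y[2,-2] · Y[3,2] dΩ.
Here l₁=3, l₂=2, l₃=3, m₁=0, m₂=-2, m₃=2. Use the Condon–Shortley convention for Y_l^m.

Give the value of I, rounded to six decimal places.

m-sum 0 ✓  L=8 even ✓  1≤3≤5 ✓
Π(2lᵢ+1) = 7×5×7 = 245
triangle coeff Δ(3,2,3) = 1/3780
Σ_t [0,2]: t=0:+1/24 t=1:−1/4 t=2:+1/24 = -1/6
(3j)²=4/105 [(3 2 3; 0 0 0)], sign=+1
Σ_t [0,0]: t=0:+1/24 = 1/24
(3j)²=1/21 [(3 2 3; 0 -2 2)], sign=-1
⇒ 4πI² = 4/9
I = (-1)√(4/9/(4π)) = -0.18806319

-0.188063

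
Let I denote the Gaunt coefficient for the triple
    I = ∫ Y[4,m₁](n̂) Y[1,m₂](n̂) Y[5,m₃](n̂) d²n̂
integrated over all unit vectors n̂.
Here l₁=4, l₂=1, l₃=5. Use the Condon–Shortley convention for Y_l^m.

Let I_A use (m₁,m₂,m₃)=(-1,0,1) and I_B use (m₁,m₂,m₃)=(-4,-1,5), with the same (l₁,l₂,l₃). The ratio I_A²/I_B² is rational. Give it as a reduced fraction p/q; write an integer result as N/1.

8/15

l's match ⇒ only the (l;m) 3-j factors differ between A and B.
A: triangle coeff Δ(4,1,5) = 1/495; Σ_t [0,0]: t=0:+1/720 = 1/720; (3j)²=8/165 [(4 1 5; -1 0 1)], sign=+1
B: triangle coeff Δ(4,1,5) = 1/495; Σ_t [0,0]: t=0:+1/80640 = 1/80640; (3j)²=1/11 [(4 1 5; -4 -1 5)], sign=+1
I_A²/I_B² = (8/165)/(1/11) = 8/15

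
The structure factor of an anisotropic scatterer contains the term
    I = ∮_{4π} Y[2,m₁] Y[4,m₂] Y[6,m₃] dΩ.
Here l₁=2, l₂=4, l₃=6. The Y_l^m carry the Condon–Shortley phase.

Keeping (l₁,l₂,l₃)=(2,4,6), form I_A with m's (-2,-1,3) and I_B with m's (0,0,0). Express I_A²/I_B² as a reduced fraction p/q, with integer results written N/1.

Shared (l₁,l₂,l₃)=(2,4,6): N and (l;000)² cancel in I_A²/I_B².
A: Δ = 0!·4!·8!/13! = 1/6435; Racah Σ t=0..0: t=0:+1/17280 = 1/17280; ⇒ 3j(2 4 6; -2 -1 3)² = 14/715, sgn -1
B: Δ = 0!·4!·8!/13! = 1/6435; Racah Σ t=0..0: t=0:+1/2304 = 1/2304; ⇒ 3j(2 4 6; 0 0 0)² = 5/143, sgn +1
I_A²/I_B² = (14/715)/(5/143) = 14/25

14/25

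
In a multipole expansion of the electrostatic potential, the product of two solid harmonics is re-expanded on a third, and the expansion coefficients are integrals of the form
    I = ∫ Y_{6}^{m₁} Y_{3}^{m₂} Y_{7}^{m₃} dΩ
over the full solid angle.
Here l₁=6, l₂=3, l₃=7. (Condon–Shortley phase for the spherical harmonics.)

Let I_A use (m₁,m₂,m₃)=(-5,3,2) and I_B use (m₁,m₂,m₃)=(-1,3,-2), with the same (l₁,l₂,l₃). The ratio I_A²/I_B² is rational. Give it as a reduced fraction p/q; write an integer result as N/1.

l's match ⇒ only the (l;m) 3-j factors differ between A and B.
A: triangle coeff Δ(6,3,7) = 1/2042040; Σ_t [2,2]: t=2:+1/17418240 = 1/17418240; (3j)²=25/12376 [(6 3 7; -5 3 2)], sign=-1
B: triangle coeff Δ(6,3,7) = 1/2042040; Σ_t [2,2]: t=2:+1/691200 = 1/691200; (3j)²=189/9724 [(6 3 7; -1 3 -2)], sign=-1
I_A²/I_B² = (25/12376)/(189/9724) = 275/2646

275/2646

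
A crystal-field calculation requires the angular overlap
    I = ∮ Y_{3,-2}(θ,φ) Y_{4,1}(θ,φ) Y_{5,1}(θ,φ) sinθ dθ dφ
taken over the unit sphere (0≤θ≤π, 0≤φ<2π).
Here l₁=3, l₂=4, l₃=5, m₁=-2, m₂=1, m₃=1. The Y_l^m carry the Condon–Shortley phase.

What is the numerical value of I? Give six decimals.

0.138239

Rules hold: Σm=0, L=12 even, 1≤5≤7.
N = 7·9·11 = 693
Δ = 2!·4!·6!/13! = 1/180180
Racah Σ t=0..2: t=0:+1/576 t=1:−1/144 t=2:+1/576 = -1/288
⇒ 3j(3 4 5; 0 0 0)² = 20/1001, sgn +1
Racah Σ t=1..2: t=1:−1/1152 t=2:+1/432 = 5/3456
⇒ 3j(3 4 5; -2 1 1)² = 625/36036, sgn +1
4πI² = N·(3j₀)²·(3jₘ)² = 3125/13013
I = +1·√(0.240144/4π) = 0.13823925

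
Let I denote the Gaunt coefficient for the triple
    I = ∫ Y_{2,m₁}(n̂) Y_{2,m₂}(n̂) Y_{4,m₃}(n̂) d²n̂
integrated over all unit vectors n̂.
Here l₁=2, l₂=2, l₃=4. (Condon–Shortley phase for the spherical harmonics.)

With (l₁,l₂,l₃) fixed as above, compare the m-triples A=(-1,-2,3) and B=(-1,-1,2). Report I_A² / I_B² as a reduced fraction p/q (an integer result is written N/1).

Same 2,2,4: normalisation and zero-m 3j drop out of the ratio.
A: Δ: 0! 4! 4! / 9! → 1/630; sum: t=0:+1/144 = 1/144; 3j²(2 2 4; -1 -2 3) = Δ·Π!·Σ² = 1/18  (sign -1)
B: Δ: 0! 4! 4! / 9! → 1/630; sum: t=0:+1/36 = 1/36; 3j²(2 2 4; -1 -1 2) = Δ·Π!·Σ² = 4/63  (sign +1)
I_A²/I_B² = (1/18)/(4/63) = 7/8

7/8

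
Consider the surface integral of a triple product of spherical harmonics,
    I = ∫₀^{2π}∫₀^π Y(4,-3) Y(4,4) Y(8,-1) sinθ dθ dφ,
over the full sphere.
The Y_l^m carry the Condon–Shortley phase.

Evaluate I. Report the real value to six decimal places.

-0.010047

Checks pass: Σm=0; 16 even; l₃=8∈[0,8].
(2·4+1)(2·4+1)(2·8+1) = 1377
Δ: 0! 8! 8! / 17! → 1/218790
sum: t=0:+1/331776 = 1/331776
3j²(4 4 8; 0 0 0) = Δ·Π!·Σ² = 490/21879  (sign +1)
sum: t=0:+1/203212800 = 1/203212800
3j²(4 4 8; -3 4 -1) = Δ·Π!·Σ² = 1/24310  (sign -1)
combine: 4πI² = 1377·490/21879·1/24310 = 441/347633
take √, sign -1: I = -0.01004740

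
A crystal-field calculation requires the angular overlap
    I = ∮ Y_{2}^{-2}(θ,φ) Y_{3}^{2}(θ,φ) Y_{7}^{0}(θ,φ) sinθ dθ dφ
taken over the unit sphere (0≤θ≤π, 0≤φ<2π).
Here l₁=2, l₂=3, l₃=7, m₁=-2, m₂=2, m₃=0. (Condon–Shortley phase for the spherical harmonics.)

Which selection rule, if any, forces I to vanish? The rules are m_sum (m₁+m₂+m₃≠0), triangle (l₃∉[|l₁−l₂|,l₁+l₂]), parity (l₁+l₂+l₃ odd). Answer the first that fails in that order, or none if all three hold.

m₁+m₂+m₃ = -2 + 2 + 0 = 0  ✓
triangle: |2−3|=1 ≤ l₃=7 ≤ 2+3=5  ✗
parity: l₁+l₂+l₃ = 12 is even

triangle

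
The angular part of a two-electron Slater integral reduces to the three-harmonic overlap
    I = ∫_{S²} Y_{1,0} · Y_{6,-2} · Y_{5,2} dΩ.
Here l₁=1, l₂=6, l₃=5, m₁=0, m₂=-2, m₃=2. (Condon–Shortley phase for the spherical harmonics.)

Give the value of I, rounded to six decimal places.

0.231133

Rules hold: Σm=0, L=12 even, 5≤5≤7.
N = 3·13·11 = 429
Δ = 2!·0!·10!/13! = 1/858
Racah Σ t=1..1: t=1:−1/14400 = -1/14400
⇒ 3j(1 6 5; 0 0 0)² = 6/143, sgn +1
Racah Σ t=1..1: t=1:−1/30240 = -1/30240
⇒ 3j(1 6 5; 0 -2 2)² = 16/429, sgn +1
4πI² = N·(3j₀)²·(3jₘ)² = 96/143
I = +1·√(0.671329/4π) = 0.23113338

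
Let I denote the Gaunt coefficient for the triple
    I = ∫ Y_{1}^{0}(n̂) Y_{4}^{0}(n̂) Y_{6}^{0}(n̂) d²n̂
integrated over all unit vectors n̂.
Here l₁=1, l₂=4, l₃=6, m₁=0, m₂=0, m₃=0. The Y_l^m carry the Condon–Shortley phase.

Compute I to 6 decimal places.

0.000000

triangle: need 3≤l₃≤5, have 6; I=0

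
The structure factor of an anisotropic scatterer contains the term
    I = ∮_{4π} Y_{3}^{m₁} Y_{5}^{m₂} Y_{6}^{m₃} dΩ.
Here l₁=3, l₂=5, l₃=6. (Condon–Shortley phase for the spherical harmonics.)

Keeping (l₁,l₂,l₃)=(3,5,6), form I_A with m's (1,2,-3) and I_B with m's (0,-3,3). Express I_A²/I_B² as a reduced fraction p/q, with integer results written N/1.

18/1

Shared (l₁,l₂,l₃)=(3,5,6): N and (l;000)² cancel in I_A²/I_B².
A: Δ = 2!·4!·8!/15! = 1/675675; Racah Σ t=0..2: t=0:+1/40320 t=1:−1/8640 t=2:+1/34560 = -1/16128; ⇒ 3j(3 5 6; 1 2 -3)² = 18/1001, sgn +1
B: Δ = 2!·4!·8!/15! = 1/675675; Racah Σ t=0..2: t=0:+1/17280 t=1:−1/20160 t=2:+1/483840 = 1/96768; ⇒ 3j(3 5 6; 0 -3 3)² = 1/1001, sgn -1
I_A²/I_B² = (18/1001)/(1/1001) = 18/1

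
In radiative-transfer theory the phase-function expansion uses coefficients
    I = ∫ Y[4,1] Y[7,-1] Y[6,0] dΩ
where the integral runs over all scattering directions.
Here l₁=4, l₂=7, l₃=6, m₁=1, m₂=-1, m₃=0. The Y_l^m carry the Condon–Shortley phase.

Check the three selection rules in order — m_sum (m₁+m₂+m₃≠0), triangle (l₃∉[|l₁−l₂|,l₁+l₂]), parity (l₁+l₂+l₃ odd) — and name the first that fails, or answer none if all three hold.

parity

Σmᵢ = 0  ✓
l₃∈[|l₁−l₂|,l₁+l₂]=[3,11], have l₃=6  ✓
Σlᵢ = 17 ⇒ odd  ✗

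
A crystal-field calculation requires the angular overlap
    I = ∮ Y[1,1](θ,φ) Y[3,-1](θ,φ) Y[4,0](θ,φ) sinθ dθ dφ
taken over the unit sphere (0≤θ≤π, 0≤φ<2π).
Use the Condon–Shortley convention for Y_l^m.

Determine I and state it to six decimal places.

0.150786

m-sum 0 ✓  L=8 even ✓  2≤4≤4 ✓
Π(2lᵢ+1) = 3×7×9 = 189
triangle coeff Δ(1,3,4) = 1/252
Σ_t [0,0]: t=0:+1/36 = 1/36
(3j)²=4/63 [(1 3 4; 0 0 0)], sign=+1
Σ_t [0,0]: t=0:+1/96 = 1/96
(3j)²=1/42 [(1 3 4; 1 -1 0)], sign=+1
⇒ 4πI² = 2/7
I = (+1)√(2/7/(4π)) = 0.15078601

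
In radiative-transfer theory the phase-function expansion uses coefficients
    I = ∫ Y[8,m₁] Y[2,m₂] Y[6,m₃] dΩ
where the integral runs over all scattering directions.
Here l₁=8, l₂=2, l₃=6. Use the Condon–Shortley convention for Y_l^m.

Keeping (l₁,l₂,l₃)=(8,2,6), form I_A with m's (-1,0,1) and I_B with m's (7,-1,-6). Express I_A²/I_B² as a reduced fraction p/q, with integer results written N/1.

108/65

Same 8,2,6: normalisation and zero-m 3j drop out of the ratio.
A: Δ: 4! 12! 0! / 17! → 1/30940; sum: t=2:+1/2419200 = 1/2419200; 3j²(8 2 6; -1 0 1) = Δ·Π!·Σ² = 27/1105  (sign -1)
B: Δ: 4! 12! 0! / 17! → 1/30940; sum: t=1:−1/2874009600 = -1/2874009600; 3j²(8 2 6; 7 -1 -6) = Δ·Π!·Σ² = 1/68  (sign -1)
I_A²/I_B² = (27/1105)/(1/68) = 108/65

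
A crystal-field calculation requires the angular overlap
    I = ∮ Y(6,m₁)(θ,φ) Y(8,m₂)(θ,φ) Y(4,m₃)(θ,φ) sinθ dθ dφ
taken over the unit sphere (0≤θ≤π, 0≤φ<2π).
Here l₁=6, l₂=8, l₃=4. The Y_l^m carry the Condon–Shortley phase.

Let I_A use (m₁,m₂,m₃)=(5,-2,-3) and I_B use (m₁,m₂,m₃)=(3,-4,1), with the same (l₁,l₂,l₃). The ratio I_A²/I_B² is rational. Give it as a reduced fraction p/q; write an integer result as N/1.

Same 6,8,4: normalisation and zero-m 3j drop out of the ratio.
A: Δ: 10! 2! 6! / 19! → 1/23279256; sum: t=0:+1/2612736000 t=1:−1/87091200 = -29/2612736000; 3j²(6 8 4; 5 -2 -3) = Δ·Π!·Σ² = 841/302328  (sign +1)
B: Δ: 10! 2! 6! / 19! → 1/23279256; sum: t=1:−1/26127360 t=2:+1/3870720 t=3:−1/7257600 = 43/522547200; 3j²(6 8 4; 3 -4 1) = Δ·Π!·Σ² = 1849/352716  (sign -1)
I_A²/I_B² = (841/302328)/(1849/352716) = 5887/11094

5887/11094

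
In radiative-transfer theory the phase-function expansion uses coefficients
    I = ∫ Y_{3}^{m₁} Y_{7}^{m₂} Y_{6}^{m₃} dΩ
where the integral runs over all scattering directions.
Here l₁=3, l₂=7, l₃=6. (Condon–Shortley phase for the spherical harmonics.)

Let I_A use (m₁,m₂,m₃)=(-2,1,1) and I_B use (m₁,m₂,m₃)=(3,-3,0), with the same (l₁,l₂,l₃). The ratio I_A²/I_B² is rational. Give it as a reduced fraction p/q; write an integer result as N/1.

Same 3,7,6: normalisation and zero-m 3j drop out of the ratio.
A: Δ: 4! 2! 10! / 17! → 1/2042040; sum: t=3:−1/172800 t=4:+1/414720 = -7/2073600; 3j²(3 7 6; -2 1 1) = Δ·Π!·Σ² = 343/29172  (sign +1)
B: Δ: 4! 2! 10! / 17! → 1/2042040; sum: t=0:+1/829440 = 1/829440; 3j²(3 7 6; 3 -3 0) = Δ·Π!·Σ² = 225/9724  (sign +1)
I_A²/I_B² = (343/29172)/(225/9724) = 343/675

343/675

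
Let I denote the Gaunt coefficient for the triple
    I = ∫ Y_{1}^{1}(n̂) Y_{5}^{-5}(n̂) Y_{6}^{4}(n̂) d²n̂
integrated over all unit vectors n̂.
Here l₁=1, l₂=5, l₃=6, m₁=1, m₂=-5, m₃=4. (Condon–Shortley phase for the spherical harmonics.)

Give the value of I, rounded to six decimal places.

0.040859

Rules hold: Σm=0, L=12 even, 4≤6≤6.
N = 3·11·13 = 429
Δ = 0!·2!·10!/13! = 1/858
Racah Σ t=0..0: t=0:+1/14400 = 1/14400
⇒ 3j(1 5 6; 0 0 0)² = 6/143, sgn +1
Racah Σ t=0..0: t=0:+1/7257600 = 1/7257600
⇒ 3j(1 5 6; 1 -5 4)² = 1/858, sgn +1
4πI² = N·(3j₀)²·(3jₘ)² = 3/143
I = +1·√(0.020979/4π) = 0.04085899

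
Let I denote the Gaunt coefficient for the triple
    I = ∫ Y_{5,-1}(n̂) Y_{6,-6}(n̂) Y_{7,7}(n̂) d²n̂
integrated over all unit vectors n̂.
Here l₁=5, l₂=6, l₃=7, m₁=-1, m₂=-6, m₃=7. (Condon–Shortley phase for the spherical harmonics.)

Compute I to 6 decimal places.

-0.114955

Checks pass: Σm=0; 18 even; l₃=7∈[1,11].
(2·5+1)(2·6+1)(2·7+1) = 2145
Δ: 4! 6! 8! / 19! → 1/174594420
sum: t=0:+1/4147200 t=1:−1/207360 t=2:+1/82944 t=3:−1/207360 t=4:+1/4147200 = 1/345600
3j²(5 6 7; 0 0 0) = Δ·Π!·Σ² = 420/46189  (sign -1)
sum: t=0:+1/696729600 = 1/696729600
3j²(5 6 7; -1 -6 7) = Δ·Π!·Σ² = 11/1292  (sign +1)
combine: 4πI² = 2145·420/46189·11/1292 = 17325/104329
take √, sign -1: I = -0.11495534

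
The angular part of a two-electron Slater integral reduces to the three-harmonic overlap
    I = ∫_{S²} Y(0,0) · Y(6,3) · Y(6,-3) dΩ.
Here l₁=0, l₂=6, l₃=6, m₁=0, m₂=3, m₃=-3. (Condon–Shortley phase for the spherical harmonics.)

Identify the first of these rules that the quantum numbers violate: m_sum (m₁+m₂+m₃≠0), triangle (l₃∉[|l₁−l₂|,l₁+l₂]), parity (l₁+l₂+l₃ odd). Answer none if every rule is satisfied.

none

Σmᵢ = 0  ✓
l₃∈[|l₁−l₂|,l₁+l₂]=[6,6], have l₃=6  ✓
Σlᵢ = 12 ⇒ even  ✓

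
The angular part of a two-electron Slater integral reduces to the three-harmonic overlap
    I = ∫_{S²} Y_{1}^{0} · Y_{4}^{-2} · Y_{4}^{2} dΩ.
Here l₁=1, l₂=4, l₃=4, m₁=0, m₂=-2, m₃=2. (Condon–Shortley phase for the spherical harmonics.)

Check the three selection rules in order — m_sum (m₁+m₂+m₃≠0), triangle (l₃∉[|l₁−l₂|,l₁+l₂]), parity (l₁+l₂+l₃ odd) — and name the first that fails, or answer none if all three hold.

parity

m₁+m₂+m₃ = 0 − 2 + 2 = 0  ✓
triangle: |1−4|=3 ≤ l₃=4 ≤ 1+4=5  ✓
parity: l₁+l₂+l₃ = 9 is odd  ✗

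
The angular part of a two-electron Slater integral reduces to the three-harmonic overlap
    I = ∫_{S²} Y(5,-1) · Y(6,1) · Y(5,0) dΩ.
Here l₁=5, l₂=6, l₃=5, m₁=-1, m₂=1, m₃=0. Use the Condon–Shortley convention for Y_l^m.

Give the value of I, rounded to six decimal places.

-0.072607

m-sum 0 ✓  L=16 even ✓  1≤5≤11 ✓
Π(2lᵢ+1) = 11×13×11 = 1573
triangle coeff Δ(5,6,5) = 1/28588560
Σ_t [1,5]: t=1:−1/345600 t=2:+1/13824 t=3:−1/5184 t=4:+1/13824 t=5:−1/345600 = -7/129600
(3j)²=80/7293 [(5 6 5; 0 0 0)], sign=+1
Σ_t [2,6]: t=2:+1/138240 t=3:−1/10368 t=4:+1/6912 t=5:−1/34560 t=6:+1/2073600 = 7/259200
(3j)²=28/7293 [(5 6 5; -1 1 0)], sign=-1
⇒ 4πI² = 2240/33813
I = (-1)√(2240/33813/(4π)) = -0.07260679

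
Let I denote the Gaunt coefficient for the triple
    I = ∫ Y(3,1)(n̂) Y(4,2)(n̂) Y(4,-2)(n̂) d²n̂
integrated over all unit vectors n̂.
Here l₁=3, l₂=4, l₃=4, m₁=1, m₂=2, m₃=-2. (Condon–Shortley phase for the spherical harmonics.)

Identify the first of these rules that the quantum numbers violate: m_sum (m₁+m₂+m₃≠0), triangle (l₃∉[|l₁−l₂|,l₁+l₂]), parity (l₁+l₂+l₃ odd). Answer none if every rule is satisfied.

m₁+m₂+m₃ = 1 + 2 − 2 = 1  ✗
triangle: |3−4|=1 ≤ l₃=4 ≤ 3+4=7
parity: l₁+l₂+l₃ = 11 is odd

m_sum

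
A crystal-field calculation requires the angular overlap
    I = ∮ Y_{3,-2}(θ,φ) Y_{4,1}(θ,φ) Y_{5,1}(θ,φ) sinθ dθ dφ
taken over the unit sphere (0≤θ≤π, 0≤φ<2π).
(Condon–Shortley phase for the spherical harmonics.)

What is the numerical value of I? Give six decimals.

m-sum 0 ✓  L=12 even ✓  1≤5≤7 ✓
Π(2lᵢ+1) = 7×9×11 = 693
triangle coeff Δ(3,4,5) = 1/180180
Σ_t [0,2]: t=0:+1/576 t=1:−1/144 t=2:+1/576 = -1/288
(3j)²=20/1001 [(3 4 5; 0 0 0)], sign=+1
Σ_t [1,2]: t=1:−1/1152 t=2:+1/432 = 5/3456
(3j)²=625/36036 [(3 4 5; -2 1 1)], sign=+1
⇒ 4πI² = 3125/13013
I = (+1)√(3125/13013/(4π)) = 0.13823925

0.138239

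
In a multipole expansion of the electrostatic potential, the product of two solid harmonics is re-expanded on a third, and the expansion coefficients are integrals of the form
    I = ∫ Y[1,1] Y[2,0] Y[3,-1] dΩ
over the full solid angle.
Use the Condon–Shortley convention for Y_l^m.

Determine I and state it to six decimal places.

Checks pass: Σm=0; 6 even; l₃=3∈[1,3].
(2·1+1)(2·2+1)(2·3+1) = 105
Δ: 0! 2! 4! / 7! → 1/105
sum: t=0:+1/4 = 1/4
3j²(1 2 3; 0 0 0) = Δ·Π!·Σ² = 3/35  (sign -1)
sum: t=0:+1/8 = 1/8
3j²(1 2 3; 1 0 -1) = Δ·Π!·Σ² = 2/35  (sign +1)
combine: 4πI² = 105·3/35·2/35 = 18/35
take √, sign -1: I = -0.20230066

-0.202301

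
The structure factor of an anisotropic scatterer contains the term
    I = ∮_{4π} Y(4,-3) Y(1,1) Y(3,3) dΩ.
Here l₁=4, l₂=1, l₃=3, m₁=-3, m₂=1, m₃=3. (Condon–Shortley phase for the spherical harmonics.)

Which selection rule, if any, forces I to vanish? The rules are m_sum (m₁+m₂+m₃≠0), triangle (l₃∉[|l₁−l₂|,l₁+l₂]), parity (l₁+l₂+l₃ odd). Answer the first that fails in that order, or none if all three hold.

m_sum

m₁+m₂+m₃ = -3 + 1 + 3 = 1  ✗
triangle: |4−1|=3 ≤ l₃=3 ≤ 4+1=5
parity: l₁+l₂+l₃ = 8 is even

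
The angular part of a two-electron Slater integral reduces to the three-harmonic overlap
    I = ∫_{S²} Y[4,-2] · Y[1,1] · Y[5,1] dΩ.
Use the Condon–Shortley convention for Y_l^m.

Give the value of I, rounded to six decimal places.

Checks pass: Σm=0; 10 even; l₃=5∈[3,5].
(2·4+1)(2·1+1)(2·5+1) = 297
Δ: 0! 8! 2! / 11! → 1/495
sum: t=0:+1/576 = 1/576
3j²(4 1 5; 0 0 0) = Δ·Π!·Σ² = 5/99  (sign -1)
sum: t=0:+1/2880 = 1/2880
3j²(4 1 5; -2 1 1) = Δ·Π!·Σ² = 2/165  (sign +1)
combine: 4πI² = 297·5/99·2/165 = 2/11
take √, sign -1: I = -0.12028562

-0.120286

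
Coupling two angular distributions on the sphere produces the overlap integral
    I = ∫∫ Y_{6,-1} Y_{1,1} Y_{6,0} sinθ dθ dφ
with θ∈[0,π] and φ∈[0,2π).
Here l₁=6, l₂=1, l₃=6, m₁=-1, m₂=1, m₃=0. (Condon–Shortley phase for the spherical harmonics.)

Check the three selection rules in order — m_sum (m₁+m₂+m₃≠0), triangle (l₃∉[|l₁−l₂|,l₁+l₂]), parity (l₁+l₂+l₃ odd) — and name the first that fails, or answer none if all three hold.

m₁+m₂+m₃ = -1 + 1 + 0 = 0  ✓
triangle: |6−1|=5 ≤ l₃=6 ≤ 6+1=7  ✓
parity: l₁+l₂+l₃ = 13 is odd  ✗

parity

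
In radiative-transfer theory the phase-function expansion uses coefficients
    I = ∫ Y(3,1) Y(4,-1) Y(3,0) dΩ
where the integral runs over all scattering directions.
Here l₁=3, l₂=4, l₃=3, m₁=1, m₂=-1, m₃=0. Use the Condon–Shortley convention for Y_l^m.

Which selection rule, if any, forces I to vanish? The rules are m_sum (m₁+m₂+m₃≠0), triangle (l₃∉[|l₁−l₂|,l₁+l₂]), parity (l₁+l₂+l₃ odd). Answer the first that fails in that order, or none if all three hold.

azimuthal sum: 1 − 1 + 0 = 0  ✓
1 ≤ 3 ≤ 7 (triangle on l)  ✓
L = 3 + 4 + 3 = 10 (even)  ✓

none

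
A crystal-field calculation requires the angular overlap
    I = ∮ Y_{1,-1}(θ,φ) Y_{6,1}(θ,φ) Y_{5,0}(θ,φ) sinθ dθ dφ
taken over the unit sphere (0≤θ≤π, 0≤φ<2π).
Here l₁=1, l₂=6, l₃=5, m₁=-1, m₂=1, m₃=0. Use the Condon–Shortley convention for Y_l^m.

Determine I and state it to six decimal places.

-0.187239

Rules hold: Σm=0, L=12 even, 5≤5≤7.
N = 3·13·11 = 429
Δ = 2!·0!·10!/13! = 1/858
Racah Σ t=1..1: t=1:−1/14400 = -1/14400
⇒ 3j(1 6 5; 0 0 0)² = 6/143, sgn +1
Racah Σ t=2..2: t=2:+1/28800 = 1/28800
⇒ 3j(1 6 5; -1 1 0)² = 7/286, sgn -1
4πI² = N·(3j₀)²·(3jₘ)² = 63/143
I = -1·√(0.440559/4π) = -0.18723944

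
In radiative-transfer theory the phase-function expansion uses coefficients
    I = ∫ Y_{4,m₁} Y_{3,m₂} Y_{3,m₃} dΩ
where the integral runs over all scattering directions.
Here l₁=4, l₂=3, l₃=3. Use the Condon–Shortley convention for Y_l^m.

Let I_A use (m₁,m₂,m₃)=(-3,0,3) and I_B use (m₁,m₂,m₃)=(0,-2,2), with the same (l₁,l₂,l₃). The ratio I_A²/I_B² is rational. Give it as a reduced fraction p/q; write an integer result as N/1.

Same 4,3,3: normalisation and zero-m 3j drop out of the ratio.
A: Δ: 4! 4! 2! / 11! → 1/34650; sum: t=3:−1/288 = -1/288; 3j²(4 3 3; -3 0 3) = Δ·Π!·Σ² = 1/22  (sign -1)
B: Δ: 4! 4! 2! / 11! → 1/34650; sum: t=0:+1/576 t=1:−1/72 = -7/576; 3j²(4 3 3; 0 -2 2) = Δ·Π!·Σ² = 7/198  (sign +1)
I_A²/I_B² = (1/22)/(7/198) = 9/7

9/7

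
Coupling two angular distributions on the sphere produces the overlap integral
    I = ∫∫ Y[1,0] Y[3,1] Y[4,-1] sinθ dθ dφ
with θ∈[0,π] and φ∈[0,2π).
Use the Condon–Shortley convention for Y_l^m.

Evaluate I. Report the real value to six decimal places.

-0.238414

Checks pass: Σm=0; 8 even; l₃=4∈[2,4].
(2·1+1)(2·3+1)(2·4+1) = 189
Δ: 0! 2! 6! / 9! → 1/252
sum: t=0:+1/36 = 1/36
3j²(1 3 4; 0 0 0) = Δ·Π!·Σ² = 4/63  (sign +1)
sum: t=0:+1/48 = 1/48
3j²(1 3 4; 0 1 -1) = Δ·Π!·Σ² = 5/84  (sign -1)
combine: 4πI² = 189·4/63·5/84 = 5/7
take √, sign -1: I = -0.23841361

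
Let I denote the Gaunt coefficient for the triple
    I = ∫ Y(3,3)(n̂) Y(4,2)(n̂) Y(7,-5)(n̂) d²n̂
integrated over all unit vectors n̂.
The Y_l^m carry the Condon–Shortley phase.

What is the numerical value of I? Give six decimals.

-0.204818

m-sum 0 ✓  L=14 even ✓  1≤7≤7 ✓
Π(2lᵢ+1) = 7×9×15 = 945
triangle coeff Δ(3,4,7) = 1/45045
Σ_t [0,0]: t=0:+1/20736 = 1/20736
(3j)²=35/1287 [(3 4 7; 0 0 0)], sign=-1
Σ_t [0,0]: t=0:+1/1036800 = 1/1036800
(3j)²=4/195 [(3 4 7; 3 2 -5)], sign=+1
⇒ 4πI² = 980/1859
I = (-1)√(980/1859/(4π)) = -0.20481814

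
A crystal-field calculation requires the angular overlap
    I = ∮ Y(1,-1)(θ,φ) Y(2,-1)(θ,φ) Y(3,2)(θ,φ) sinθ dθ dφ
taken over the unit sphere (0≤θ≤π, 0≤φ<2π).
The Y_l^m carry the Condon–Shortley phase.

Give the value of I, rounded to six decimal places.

0.261169

m-sum 0 ✓  L=6 even ✓  1≤3≤3 ✓
Π(2lᵢ+1) = 3×5×7 = 105
triangle coeff Δ(1,2,3) = 1/105
Σ_t [0,0]: t=0:+1/4 = 1/4
(3j)²=3/35 [(1 2 3; 0 0 0)], sign=-1
Σ_t [0,0]: t=0:+1/12 = 1/12
(3j)²=2/21 [(1 2 3; -1 -1 2)], sign=-1
⇒ 4πI² = 6/7
I = (+1)√(6/7/(4π)) = 0.26116903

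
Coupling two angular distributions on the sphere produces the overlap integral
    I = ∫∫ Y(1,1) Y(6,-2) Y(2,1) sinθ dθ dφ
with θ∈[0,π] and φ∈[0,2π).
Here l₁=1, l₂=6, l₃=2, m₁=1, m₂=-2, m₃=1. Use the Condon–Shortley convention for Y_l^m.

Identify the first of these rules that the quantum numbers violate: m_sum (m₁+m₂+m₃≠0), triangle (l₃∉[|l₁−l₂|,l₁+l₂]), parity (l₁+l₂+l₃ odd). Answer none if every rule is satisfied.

triangle

Σmᵢ = 0  ✓
l₃∈[|l₁−l₂|,l₁+l₂]=[5,7], have l₃=2  ✗
Σlᵢ = 9 ⇒ odd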